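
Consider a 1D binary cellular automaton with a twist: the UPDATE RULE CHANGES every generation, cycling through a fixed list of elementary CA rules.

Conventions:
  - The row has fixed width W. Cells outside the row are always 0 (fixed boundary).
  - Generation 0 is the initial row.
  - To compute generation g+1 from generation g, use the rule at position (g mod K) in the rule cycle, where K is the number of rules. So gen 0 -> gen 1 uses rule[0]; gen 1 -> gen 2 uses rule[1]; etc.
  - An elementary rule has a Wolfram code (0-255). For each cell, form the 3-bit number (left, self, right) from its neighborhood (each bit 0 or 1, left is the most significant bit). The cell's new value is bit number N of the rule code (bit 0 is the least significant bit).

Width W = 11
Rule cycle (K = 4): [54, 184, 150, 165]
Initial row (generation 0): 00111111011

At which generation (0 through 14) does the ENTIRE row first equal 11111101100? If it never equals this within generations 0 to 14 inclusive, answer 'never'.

Gen 0: 00111111011
Gen 1 (rule 54): 01000000100
Gen 2 (rule 184): 00100000010
Gen 3 (rule 150): 01110000111
Gen 4 (rule 165): 00100110010
Gen 5 (rule 54): 01111001111
Gen 6 (rule 184): 01110101110
Gen 7 (rule 150): 10100100101
Gen 8 (rule 165): 11100100111
Gen 9 (rule 54): 00011111000
Gen 10 (rule 184): 00011110100
Gen 11 (rule 150): 00101100110
Gen 12 (rule 165): 10110000000
Gen 13 (rule 54): 11001000000
Gen 14 (rule 184): 10100100000

Answer: never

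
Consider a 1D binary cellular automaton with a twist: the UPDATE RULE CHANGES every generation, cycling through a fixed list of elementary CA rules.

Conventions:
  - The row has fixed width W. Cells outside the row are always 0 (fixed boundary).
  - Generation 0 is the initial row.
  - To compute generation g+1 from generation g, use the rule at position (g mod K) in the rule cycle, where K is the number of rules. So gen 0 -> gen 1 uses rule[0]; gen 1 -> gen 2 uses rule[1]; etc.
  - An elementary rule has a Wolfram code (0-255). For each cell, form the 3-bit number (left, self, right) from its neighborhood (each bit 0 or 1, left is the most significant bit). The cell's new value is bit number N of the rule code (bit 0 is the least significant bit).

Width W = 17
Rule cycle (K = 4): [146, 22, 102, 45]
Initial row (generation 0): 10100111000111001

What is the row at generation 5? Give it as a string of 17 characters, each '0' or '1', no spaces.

Gen 0: 10100111000111001
Gen 1 (rule 146): 00011010101010110
Gen 2 (rule 22): 00100010101010001
Gen 3 (rule 102): 01100111111110011
Gen 4 (rule 45): 01000100000000010
Gen 5 (rule 146): 10101010000000101

Answer: 10101010000000101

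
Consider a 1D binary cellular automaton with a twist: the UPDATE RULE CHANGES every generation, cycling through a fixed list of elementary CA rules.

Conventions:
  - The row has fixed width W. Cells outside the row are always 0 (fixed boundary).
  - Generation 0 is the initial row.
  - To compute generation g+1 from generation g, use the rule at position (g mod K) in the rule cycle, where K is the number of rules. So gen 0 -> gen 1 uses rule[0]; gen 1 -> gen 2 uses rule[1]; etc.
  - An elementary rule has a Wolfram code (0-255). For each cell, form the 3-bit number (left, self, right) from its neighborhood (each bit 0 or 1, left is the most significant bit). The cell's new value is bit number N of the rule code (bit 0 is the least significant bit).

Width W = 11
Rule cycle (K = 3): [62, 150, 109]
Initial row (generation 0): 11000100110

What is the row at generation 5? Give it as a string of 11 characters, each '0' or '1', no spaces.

Gen 0: 11000100110
Gen 1 (rule 62): 10101111101
Gen 2 (rule 150): 10100111001
Gen 3 (rule 109): 11100101001
Gen 4 (rule 62): 10011111111
Gen 5 (rule 150): 11101111110

Answer: 11101111110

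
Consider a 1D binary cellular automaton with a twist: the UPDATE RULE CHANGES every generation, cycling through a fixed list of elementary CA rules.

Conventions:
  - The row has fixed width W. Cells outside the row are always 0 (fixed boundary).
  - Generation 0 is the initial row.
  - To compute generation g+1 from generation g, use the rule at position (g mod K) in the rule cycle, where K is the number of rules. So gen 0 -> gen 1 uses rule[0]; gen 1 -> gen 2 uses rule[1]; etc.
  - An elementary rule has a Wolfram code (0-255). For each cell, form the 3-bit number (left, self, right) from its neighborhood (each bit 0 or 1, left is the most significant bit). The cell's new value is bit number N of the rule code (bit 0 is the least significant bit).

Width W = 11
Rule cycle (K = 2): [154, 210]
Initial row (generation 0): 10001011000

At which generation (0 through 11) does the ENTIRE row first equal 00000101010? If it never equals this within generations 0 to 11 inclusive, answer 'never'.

Answer: 9

Derivation:
Gen 0: 10001011000
Gen 1 (rule 154): 01010010100
Gen 2 (rule 210): 10001100010
Gen 3 (rule 154): 01011010101
Gen 4 (rule 210): 10001000000
Gen 5 (rule 154): 01010100000
Gen 6 (rule 210): 10000010000
Gen 7 (rule 154): 01000101000
Gen 8 (rule 210): 10101000100
Gen 9 (rule 154): 00000101010
Gen 10 (rule 210): 00001000001
Gen 11 (rule 154): 00010100010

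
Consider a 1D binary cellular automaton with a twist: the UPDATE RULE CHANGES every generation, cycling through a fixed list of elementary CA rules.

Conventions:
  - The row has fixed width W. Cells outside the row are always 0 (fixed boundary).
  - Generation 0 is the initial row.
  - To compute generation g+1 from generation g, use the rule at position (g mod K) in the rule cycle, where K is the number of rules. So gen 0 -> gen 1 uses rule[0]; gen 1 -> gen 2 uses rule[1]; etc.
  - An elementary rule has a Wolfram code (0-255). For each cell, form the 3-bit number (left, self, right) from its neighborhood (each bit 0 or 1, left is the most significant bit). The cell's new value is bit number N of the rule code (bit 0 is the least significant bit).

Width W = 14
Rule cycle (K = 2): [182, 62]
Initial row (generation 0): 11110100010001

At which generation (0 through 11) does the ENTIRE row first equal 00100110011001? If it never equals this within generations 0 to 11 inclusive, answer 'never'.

Answer: 3

Derivation:
Gen 0: 11110100010001
Gen 1 (rule 182): 01101110111011
Gen 2 (rule 62): 11011001100110
Gen 3 (rule 182): 00100110011001
Gen 4 (rule 62): 01111101110111
Gen 5 (rule 182): 10111010101010
Gen 6 (rule 62): 11100111111111
Gen 7 (rule 182): 01011011111110
Gen 8 (rule 62): 11110110000001
Gen 9 (rule 182): 01101001000011
Gen 10 (rule 62): 11011111100110
Gen 11 (rule 182): 00101111011001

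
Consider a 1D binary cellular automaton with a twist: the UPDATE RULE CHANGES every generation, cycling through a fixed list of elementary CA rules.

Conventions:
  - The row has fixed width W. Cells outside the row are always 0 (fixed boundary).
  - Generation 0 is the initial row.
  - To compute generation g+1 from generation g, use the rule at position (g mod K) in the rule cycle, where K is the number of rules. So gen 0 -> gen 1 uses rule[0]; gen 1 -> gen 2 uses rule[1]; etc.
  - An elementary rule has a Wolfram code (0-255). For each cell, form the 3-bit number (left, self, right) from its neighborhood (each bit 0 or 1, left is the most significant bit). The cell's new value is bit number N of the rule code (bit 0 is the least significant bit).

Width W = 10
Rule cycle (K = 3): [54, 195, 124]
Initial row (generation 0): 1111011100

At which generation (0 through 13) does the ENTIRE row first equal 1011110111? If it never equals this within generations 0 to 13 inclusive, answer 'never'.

Gen 0: 1111011100
Gen 1 (rule 54): 0000100010
Gen 2 (rule 195): 1111001100
Gen 3 (rule 124): 1001101110
Gen 4 (rule 54): 1110010001
Gen 5 (rule 195): 0110100110
Gen 6 (rule 124): 0111110111
Gen 7 (rule 54): 1000001000
Gen 8 (rule 195): 0011110011
Gen 9 (rule 124): 0010011011
Gen 10 (rule 54): 0111100100
Gen 11 (rule 195): 1011101001
Gen 12 (rule 124): 1110111101
Gen 13 (rule 54): 0001000011

Answer: never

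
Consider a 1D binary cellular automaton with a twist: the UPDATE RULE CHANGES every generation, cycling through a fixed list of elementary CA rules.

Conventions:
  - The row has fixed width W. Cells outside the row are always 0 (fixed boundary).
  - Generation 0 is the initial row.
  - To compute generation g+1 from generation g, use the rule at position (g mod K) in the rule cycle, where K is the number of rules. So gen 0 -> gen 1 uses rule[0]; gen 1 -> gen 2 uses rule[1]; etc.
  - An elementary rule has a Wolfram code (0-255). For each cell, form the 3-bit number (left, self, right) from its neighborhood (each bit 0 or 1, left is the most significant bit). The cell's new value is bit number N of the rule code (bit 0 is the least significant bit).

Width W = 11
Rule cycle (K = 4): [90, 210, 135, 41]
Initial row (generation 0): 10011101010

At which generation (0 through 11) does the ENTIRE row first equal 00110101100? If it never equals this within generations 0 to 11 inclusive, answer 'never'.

Answer: 4

Derivation:
Gen 0: 10011101010
Gen 1 (rule 90): 01110100001
Gen 2 (rule 210): 10110010010
Gen 3 (rule 135): 10000110110
Gen 4 (rule 41): 00110101100
Gen 5 (rule 90): 01110001110
Gen 6 (rule 210): 10111010111
Gen 7 (rule 135): 10010010010
Gen 8 (rule 41): 00000000000
Gen 9 (rule 90): 00000000000
Gen 10 (rule 210): 00000000000
Gen 11 (rule 135): 11111111111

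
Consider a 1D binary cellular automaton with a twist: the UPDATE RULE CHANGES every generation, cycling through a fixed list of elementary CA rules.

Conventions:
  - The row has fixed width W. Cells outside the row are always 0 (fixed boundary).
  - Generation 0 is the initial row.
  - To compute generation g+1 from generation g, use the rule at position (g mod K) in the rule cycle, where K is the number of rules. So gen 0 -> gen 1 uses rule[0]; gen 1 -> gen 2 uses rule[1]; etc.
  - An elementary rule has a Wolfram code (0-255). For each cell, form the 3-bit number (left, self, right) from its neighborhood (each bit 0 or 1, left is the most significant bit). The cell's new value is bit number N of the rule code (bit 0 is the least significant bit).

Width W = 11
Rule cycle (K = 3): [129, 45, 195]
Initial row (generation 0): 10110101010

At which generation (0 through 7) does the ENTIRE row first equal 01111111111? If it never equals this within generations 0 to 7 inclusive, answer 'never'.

Answer: 3

Derivation:
Gen 0: 10110101010
Gen 1 (rule 129): 00000000000
Gen 2 (rule 45): 11111111111
Gen 3 (rule 195): 01111111111
Gen 4 (rule 129): 00111111110
Gen 5 (rule 45): 10100000000
Gen 6 (rule 195): 00001111111
Gen 7 (rule 129): 11100111110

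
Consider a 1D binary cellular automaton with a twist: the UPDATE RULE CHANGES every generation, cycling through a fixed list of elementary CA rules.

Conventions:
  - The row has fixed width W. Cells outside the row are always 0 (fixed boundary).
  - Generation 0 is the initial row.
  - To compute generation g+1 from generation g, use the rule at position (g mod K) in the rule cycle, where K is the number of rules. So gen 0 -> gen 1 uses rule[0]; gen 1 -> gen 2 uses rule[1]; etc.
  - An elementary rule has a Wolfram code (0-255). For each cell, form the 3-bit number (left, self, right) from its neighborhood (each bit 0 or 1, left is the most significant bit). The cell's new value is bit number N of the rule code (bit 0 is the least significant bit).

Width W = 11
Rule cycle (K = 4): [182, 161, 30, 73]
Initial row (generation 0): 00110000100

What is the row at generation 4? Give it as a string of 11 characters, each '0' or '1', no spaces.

Answer: 11111101010

Derivation:
Gen 0: 00110000100
Gen 1 (rule 182): 01001001110
Gen 2 (rule 161): 00000000100
Gen 3 (rule 30): 00000001110
Gen 4 (rule 73): 11111101010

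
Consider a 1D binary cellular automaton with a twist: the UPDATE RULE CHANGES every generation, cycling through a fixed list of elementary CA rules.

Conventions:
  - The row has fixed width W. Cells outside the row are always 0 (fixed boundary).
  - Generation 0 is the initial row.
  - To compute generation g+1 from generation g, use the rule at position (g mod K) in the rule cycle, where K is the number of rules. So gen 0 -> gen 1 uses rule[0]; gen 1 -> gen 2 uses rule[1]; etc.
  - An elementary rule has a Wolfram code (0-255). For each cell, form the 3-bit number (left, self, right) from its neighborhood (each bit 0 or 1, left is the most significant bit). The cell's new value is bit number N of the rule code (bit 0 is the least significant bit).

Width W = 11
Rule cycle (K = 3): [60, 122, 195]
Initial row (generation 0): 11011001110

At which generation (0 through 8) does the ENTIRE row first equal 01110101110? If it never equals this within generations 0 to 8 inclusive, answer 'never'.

Gen 0: 11011001110
Gen 1 (rule 60): 10110101001
Gen 2 (rule 122): 01111010110
Gen 3 (rule 195): 10111000010
Gen 4 (rule 60): 11100100011
Gen 5 (rule 122): 10111010111
Gen 6 (rule 195): 00011000011
Gen 7 (rule 60): 00010100010
Gen 8 (rule 122): 00101010101

Answer: never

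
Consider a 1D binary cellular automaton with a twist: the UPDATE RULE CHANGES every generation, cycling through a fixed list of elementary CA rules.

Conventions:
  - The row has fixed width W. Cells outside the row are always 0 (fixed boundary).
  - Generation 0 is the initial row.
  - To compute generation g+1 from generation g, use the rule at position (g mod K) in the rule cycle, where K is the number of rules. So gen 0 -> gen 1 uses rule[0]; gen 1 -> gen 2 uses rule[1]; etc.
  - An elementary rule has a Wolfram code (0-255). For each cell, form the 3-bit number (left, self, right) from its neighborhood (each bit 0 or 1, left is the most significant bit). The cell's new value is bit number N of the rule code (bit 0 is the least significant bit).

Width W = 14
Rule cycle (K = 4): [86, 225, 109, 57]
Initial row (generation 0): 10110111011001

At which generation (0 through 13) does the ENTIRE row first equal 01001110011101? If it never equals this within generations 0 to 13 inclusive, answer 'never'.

Gen 0: 10110111011001
Gen 1 (rule 86): 10010001001111
Gen 2 (rule 225): 00000100000111
Gen 3 (rule 109): 11110101110101
Gen 4 (rule 57): 10001011001010
Gen 5 (rule 86): 11011001111011
Gen 6 (rule 225): 01101000111101
Gen 7 (rule 109): 01111010100111
Gen 8 (rule 57): 01000101010100
Gen 9 (rule 86): 11101101010110
Gen 10 (rule 225): 01110110101010
Gen 11 (rule 109): 01011111111110
Gen 12 (rule 57): 00110000000001
Gen 13 (rule 86): 01011000000011

Answer: never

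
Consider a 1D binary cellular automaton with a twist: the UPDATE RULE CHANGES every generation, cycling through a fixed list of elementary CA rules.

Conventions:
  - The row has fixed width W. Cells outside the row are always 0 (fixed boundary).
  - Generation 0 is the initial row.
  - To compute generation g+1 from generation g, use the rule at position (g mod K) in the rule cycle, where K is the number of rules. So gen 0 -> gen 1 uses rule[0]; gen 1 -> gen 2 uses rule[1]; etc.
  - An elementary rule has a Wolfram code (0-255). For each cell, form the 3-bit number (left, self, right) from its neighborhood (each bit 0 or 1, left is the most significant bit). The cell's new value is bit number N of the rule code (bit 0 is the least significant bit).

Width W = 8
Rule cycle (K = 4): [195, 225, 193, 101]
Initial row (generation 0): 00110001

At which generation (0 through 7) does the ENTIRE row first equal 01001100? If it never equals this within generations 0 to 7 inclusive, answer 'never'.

Gen 0: 00110001
Gen 1 (rule 195): 11010110
Gen 2 (rule 225): 01101010
Gen 3 (rule 193): 00100000
Gen 4 (rule 101): 10101111
Gen 5 (rule 195): 00000111
Gen 6 (rule 225): 11110011
Gen 7 (rule 193): 01110001

Answer: never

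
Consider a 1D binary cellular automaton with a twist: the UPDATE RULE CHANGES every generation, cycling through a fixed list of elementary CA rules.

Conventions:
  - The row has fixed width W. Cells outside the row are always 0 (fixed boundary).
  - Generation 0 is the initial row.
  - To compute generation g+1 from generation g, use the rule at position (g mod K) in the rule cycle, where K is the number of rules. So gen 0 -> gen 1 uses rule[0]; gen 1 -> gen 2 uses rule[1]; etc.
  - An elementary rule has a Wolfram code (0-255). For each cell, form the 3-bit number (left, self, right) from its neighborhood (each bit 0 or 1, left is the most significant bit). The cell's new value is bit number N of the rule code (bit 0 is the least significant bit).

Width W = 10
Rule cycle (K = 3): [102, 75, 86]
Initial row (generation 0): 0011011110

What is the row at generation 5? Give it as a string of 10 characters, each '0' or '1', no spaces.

Gen 0: 0011011110
Gen 1 (rule 102): 0101100010
Gen 2 (rule 75): 1001101100
Gen 3 (rule 86): 1110100110
Gen 4 (rule 102): 0011101010
Gen 5 (rule 75): 1110100000

Answer: 1110100000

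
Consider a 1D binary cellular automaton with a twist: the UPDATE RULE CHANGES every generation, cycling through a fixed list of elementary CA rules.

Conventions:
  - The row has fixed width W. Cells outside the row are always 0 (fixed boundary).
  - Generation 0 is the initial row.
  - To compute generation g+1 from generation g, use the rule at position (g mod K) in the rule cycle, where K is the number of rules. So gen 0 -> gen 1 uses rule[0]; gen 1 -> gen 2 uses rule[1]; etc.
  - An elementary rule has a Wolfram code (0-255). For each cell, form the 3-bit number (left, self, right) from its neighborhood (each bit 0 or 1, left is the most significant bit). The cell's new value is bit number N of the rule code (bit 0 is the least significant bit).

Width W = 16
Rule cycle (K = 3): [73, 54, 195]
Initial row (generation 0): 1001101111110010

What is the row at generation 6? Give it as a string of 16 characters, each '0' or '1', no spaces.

Answer: 1100100100001001

Derivation:
Gen 0: 1001101111110010
Gen 1 (rule 73): 0001101000010000
Gen 2 (rule 54): 0010011100111000
Gen 3 (rule 195): 1100101101011011
Gen 4 (rule 73): 1100001100011011
Gen 5 (rule 54): 0010010010100100
Gen 6 (rule 195): 1100100100001001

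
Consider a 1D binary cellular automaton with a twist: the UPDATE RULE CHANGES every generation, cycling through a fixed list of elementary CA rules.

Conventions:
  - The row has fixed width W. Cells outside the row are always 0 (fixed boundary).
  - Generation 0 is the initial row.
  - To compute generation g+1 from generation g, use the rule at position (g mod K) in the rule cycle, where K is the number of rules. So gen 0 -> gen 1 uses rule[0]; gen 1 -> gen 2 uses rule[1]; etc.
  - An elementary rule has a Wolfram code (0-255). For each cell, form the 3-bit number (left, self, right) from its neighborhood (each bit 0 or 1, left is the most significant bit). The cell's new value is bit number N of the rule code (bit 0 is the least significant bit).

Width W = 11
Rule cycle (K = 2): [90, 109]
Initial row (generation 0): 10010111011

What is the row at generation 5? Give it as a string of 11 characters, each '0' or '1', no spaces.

Gen 0: 10010111011
Gen 1 (rule 90): 01100101011
Gen 2 (rule 109): 01100111111
Gen 3 (rule 90): 11111100001
Gen 4 (rule 109): 10000101101
Gen 5 (rule 90): 01001001100

Answer: 01001001100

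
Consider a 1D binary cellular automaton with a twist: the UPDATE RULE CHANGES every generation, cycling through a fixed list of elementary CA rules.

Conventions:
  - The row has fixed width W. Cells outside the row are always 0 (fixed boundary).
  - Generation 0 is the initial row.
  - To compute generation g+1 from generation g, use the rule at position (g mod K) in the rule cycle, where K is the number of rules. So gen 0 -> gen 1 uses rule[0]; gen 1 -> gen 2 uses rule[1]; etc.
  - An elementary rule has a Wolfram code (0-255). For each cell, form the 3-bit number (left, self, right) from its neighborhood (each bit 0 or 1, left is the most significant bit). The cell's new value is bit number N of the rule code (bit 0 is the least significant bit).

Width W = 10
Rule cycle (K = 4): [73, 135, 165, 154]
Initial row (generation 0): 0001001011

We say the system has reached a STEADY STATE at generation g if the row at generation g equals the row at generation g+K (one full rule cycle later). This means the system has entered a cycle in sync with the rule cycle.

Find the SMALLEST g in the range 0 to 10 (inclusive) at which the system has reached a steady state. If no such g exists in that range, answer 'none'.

Gen 0: 0001001011
Gen 1 (rule 73): 1100000011
Gen 2 (rule 135): 0001111100
Gen 3 (rule 165): 1100111001
Gen 4 (rule 154): 1011110110
Gen 5 (rule 73): 0010010110
Gen 6 (rule 135): 1110110000
Gen 7 (rule 165): 0101000111
Gen 8 (rule 154): 1000101110
Gen 9 (rule 73): 0010001010
Gen 10 (rule 135): 1110111010
Gen 11 (rule 165): 0101010110
Gen 12 (rule 154): 1000000101
Gen 13 (rule 73): 0011110000
Gen 14 (rule 135): 1101100111

Answer: none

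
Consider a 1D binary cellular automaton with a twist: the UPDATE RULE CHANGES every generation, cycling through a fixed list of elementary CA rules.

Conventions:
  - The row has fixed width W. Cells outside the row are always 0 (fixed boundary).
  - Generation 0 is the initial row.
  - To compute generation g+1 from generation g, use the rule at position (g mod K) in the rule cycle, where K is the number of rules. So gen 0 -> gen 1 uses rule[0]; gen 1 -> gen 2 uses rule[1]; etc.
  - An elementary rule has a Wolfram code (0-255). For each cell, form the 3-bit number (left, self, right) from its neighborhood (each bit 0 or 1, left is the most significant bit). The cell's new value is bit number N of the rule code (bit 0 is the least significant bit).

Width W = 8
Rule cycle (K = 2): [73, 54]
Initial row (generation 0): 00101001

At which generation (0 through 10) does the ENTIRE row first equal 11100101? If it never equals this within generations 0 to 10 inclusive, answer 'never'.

Answer: never

Derivation:
Gen 0: 00101001
Gen 1 (rule 73): 10000000
Gen 2 (rule 54): 11000000
Gen 3 (rule 73): 11011111
Gen 4 (rule 54): 00100000
Gen 5 (rule 73): 10001111
Gen 6 (rule 54): 11010000
Gen 7 (rule 73): 11000111
Gen 8 (rule 54): 00101000
Gen 9 (rule 73): 10000011
Gen 10 (rule 54): 11000100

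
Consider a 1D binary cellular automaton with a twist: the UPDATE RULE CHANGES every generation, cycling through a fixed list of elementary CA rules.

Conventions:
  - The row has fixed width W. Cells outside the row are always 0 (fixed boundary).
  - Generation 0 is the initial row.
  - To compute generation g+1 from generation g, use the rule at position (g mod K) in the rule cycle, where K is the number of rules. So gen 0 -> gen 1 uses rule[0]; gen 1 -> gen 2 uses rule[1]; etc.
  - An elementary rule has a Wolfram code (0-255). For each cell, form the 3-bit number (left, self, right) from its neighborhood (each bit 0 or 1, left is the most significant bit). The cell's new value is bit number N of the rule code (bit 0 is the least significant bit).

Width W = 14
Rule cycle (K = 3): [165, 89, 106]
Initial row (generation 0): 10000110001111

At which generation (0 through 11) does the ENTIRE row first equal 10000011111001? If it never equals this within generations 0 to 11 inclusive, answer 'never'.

Answer: 11

Derivation:
Gen 0: 10000110001111
Gen 1 (rule 165): 10110000100110
Gen 2 (rule 89): 00111110010111
Gen 3 (rule 106): 01100010101101
Gen 4 (rule 165): 00001011110011
Gen 5 (rule 89): 11100010011011
Gen 6 (rule 106): 10100100111111
Gen 7 (rule 165): 11100100011110
Gen 8 (rule 89): 10110011010011
Gen 9 (rule 106): 01110111100111
Gen 10 (rule 165): 00101011000010
Gen 11 (rule 89): 10000011111001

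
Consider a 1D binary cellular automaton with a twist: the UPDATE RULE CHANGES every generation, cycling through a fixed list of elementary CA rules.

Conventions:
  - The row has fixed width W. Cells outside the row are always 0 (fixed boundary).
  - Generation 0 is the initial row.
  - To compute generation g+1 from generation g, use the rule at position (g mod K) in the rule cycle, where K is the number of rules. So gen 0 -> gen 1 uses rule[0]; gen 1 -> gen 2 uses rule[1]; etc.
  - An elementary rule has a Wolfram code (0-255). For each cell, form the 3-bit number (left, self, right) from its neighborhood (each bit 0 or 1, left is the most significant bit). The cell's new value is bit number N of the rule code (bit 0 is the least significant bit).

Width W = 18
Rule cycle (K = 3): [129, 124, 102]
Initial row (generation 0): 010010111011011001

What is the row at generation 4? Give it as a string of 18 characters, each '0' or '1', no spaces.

Gen 0: 010010111011011001
Gen 1 (rule 129): 000000010000000000
Gen 2 (rule 124): 000000011000000000
Gen 3 (rule 102): 000000101000000000
Gen 4 (rule 129): 111110000011111111

Answer: 111110000011111111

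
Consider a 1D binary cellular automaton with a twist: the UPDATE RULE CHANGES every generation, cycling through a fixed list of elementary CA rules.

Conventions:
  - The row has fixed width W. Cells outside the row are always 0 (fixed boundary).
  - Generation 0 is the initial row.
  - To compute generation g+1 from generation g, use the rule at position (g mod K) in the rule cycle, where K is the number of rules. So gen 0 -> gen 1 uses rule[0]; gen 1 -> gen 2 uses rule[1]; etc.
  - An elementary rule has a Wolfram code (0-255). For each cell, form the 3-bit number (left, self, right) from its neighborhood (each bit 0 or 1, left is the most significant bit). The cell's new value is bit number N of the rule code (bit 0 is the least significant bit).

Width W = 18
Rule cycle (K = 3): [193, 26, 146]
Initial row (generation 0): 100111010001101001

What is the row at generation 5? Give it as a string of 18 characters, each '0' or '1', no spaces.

Gen 0: 100111010001101001
Gen 1 (rule 193): 000011000100100000
Gen 2 (rule 26): 000110101011010000
Gen 3 (rule 146): 001000000000001000
Gen 4 (rule 193): 100011111111100011
Gen 5 (rule 26): 010110000000010110

Answer: 010110000000010110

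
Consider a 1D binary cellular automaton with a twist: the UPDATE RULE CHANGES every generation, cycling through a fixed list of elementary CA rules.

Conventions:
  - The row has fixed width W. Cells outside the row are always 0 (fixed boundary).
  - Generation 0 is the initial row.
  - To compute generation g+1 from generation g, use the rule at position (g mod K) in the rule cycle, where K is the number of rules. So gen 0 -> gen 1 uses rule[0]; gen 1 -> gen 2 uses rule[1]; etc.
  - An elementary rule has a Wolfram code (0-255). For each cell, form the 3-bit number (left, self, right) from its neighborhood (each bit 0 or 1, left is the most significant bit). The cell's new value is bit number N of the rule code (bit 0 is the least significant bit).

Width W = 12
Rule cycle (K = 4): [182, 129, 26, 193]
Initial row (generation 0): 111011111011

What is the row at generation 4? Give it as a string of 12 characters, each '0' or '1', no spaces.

Gen 0: 111011111011
Gen 1 (rule 182): 010101110100
Gen 2 (rule 129): 000000100001
Gen 3 (rule 26): 000001010010
Gen 4 (rule 193): 111100000000

Answer: 111100000000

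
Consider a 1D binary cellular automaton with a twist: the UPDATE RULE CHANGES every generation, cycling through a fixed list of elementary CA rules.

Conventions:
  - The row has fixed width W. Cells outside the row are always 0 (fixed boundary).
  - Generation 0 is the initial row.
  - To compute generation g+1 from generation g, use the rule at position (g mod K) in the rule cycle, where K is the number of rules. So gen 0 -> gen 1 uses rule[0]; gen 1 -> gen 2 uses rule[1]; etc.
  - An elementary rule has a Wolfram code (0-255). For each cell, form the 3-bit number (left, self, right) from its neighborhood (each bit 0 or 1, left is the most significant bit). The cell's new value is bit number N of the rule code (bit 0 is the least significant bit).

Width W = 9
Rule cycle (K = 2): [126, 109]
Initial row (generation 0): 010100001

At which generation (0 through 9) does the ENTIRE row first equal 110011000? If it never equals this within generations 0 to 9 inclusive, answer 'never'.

Gen 0: 010100001
Gen 1 (rule 126): 111110011
Gen 2 (rule 109): 100010011
Gen 3 (rule 126): 110111111
Gen 4 (rule 109): 111100001
Gen 5 (rule 126): 100110011
Gen 6 (rule 109): 100110011
Gen 7 (rule 126): 111111111
Gen 8 (rule 109): 100000001
Gen 9 (rule 126): 110000011

Answer: never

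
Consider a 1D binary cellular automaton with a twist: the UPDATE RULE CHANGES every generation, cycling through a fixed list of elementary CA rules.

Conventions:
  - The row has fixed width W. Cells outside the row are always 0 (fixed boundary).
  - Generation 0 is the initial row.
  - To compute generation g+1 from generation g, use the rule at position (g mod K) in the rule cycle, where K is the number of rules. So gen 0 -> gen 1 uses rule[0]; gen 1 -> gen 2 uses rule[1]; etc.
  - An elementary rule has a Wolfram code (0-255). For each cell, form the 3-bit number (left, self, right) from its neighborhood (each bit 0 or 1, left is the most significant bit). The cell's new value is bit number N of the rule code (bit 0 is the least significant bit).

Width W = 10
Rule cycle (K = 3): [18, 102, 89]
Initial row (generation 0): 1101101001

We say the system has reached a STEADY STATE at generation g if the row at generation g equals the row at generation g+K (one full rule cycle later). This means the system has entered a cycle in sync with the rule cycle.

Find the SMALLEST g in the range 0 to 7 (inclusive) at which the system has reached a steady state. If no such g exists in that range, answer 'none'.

Answer: 7

Derivation:
Gen 0: 1101101001
Gen 1 (rule 18): 0000000110
Gen 2 (rule 102): 0000001010
Gen 3 (rule 89): 1111100001
Gen 4 (rule 18): 0000010010
Gen 5 (rule 102): 0000110110
Gen 6 (rule 89): 1110110111
Gen 7 (rule 18): 0000000000
Gen 8 (rule 102): 0000000000
Gen 9 (rule 89): 1111111111
Gen 10 (rule 18): 0000000000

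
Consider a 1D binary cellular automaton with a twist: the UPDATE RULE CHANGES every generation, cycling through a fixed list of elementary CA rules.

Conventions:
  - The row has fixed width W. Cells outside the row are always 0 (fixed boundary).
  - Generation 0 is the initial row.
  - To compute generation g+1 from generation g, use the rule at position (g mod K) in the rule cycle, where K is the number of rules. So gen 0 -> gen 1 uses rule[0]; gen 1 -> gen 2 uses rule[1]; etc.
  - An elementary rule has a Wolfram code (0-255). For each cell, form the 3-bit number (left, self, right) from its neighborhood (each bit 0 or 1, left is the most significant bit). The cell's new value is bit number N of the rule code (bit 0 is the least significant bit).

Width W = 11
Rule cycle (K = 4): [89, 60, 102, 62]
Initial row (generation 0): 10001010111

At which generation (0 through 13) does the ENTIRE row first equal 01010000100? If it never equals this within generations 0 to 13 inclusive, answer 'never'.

Answer: 13

Derivation:
Gen 0: 10001010111
Gen 1 (rule 89): 01100000101
Gen 2 (rule 60): 01010000111
Gen 3 (rule 102): 11110001001
Gen 4 (rule 62): 10001011111
Gen 5 (rule 89): 01100010001
Gen 6 (rule 60): 01010011001
Gen 7 (rule 102): 11110101011
Gen 8 (rule 62): 10001111110
Gen 9 (rule 89): 01101000011
Gen 10 (rule 60): 01011100010
Gen 11 (rule 102): 11100100110
Gen 12 (rule 62): 10011111101
Gen 13 (rule 89): 01010000100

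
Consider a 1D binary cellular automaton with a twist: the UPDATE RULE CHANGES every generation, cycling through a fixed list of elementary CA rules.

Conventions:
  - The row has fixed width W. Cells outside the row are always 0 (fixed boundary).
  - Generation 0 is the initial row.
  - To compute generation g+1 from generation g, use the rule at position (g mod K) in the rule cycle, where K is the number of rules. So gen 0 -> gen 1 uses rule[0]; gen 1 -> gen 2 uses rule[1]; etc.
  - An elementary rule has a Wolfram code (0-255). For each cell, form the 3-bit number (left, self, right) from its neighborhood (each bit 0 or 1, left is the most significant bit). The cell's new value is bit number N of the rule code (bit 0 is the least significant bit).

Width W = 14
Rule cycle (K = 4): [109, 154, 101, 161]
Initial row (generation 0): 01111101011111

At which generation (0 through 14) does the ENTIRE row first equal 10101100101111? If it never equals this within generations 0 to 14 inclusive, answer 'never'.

Answer: never

Derivation:
Gen 0: 01111101011111
Gen 1 (rule 109): 01000111110001
Gen 2 (rule 154): 10101111101010
Gen 3 (rule 101): 11110000111110
Gen 4 (rule 161): 01100110011100
Gen 5 (rule 109): 01100110010101
Gen 6 (rule 154): 11011101100000
Gen 7 (rule 101): 01100110101111
Gen 8 (rule 161): 00000001010110
Gen 9 (rule 109): 11111101111110
Gen 10 (rule 154): 11111001111101
Gen 11 (rule 101): 00001000000111
Gen 12 (rule 161): 11100011110010
Gen 13 (rule 109): 10101010010010
Gen 14 (rule 154): 00000001101101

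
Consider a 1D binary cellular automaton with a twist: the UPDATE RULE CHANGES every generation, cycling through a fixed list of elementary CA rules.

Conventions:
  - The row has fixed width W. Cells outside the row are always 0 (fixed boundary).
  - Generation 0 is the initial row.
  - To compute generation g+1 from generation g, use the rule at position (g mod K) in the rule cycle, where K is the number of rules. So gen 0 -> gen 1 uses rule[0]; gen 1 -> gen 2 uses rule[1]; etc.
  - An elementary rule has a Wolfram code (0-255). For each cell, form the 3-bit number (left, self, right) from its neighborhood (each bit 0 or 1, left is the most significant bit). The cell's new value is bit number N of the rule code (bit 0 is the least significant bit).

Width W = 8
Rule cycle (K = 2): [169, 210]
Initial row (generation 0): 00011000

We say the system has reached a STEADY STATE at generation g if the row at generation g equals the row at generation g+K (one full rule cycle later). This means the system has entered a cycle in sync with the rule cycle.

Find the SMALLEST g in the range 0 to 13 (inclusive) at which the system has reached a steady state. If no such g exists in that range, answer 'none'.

Gen 0: 00011000
Gen 1 (rule 169): 11010011
Gen 2 (rule 210): 01001101
Gen 3 (rule 169): 00001010
Gen 4 (rule 210): 00010001
Gen 5 (rule 169): 11000100
Gen 6 (rule 210): 01101010
Gen 7 (rule 169): 01010100
Gen 8 (rule 210): 10000010
Gen 9 (rule 169): 00111000
Gen 10 (rule 210): 01011100
Gen 11 (rule 169): 00111001
Gen 12 (rule 210): 01011110
Gen 13 (rule 169): 00111100
Gen 14 (rule 210): 01011110
Gen 15 (rule 169): 00111100

Answer: 12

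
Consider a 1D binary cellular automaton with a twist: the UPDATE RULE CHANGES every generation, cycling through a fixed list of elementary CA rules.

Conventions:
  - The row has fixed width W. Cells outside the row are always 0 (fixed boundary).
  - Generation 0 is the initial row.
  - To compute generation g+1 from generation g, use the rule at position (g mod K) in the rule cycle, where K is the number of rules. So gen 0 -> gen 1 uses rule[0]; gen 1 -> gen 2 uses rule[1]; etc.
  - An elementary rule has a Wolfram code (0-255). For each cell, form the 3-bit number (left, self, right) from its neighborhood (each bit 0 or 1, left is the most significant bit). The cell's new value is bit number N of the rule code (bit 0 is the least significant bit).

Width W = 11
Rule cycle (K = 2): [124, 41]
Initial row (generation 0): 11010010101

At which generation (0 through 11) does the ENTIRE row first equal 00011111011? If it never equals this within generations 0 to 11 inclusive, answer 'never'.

Gen 0: 11010010101
Gen 1 (rule 124): 11111011111
Gen 2 (rule 41): 10000110000
Gen 3 (rule 124): 11000111000
Gen 4 (rule 41): 10010100011
Gen 5 (rule 124): 11011110011
Gen 6 (rule 41): 10110000010
Gen 7 (rule 124): 11111000011
Gen 8 (rule 41): 10000011010
Gen 9 (rule 124): 11000011111
Gen 10 (rule 41): 10011010000
Gen 11 (rule 124): 11011111000

Answer: never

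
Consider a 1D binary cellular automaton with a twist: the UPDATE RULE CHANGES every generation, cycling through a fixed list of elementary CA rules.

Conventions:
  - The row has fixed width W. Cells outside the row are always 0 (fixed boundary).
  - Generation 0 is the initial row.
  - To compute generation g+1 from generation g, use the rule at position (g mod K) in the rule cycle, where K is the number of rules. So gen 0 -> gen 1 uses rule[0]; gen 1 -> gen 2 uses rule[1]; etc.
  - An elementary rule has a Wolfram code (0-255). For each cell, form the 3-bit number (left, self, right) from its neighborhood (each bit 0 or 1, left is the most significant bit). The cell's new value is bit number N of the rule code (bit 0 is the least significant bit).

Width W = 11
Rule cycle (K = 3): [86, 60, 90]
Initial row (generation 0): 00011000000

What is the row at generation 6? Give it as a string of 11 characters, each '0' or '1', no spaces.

Answer: 10001100101

Derivation:
Gen 0: 00011000000
Gen 1 (rule 86): 00101100000
Gen 2 (rule 60): 00111010000
Gen 3 (rule 90): 01101001000
Gen 4 (rule 86): 10101111100
Gen 5 (rule 60): 11111000010
Gen 6 (rule 90): 10001100101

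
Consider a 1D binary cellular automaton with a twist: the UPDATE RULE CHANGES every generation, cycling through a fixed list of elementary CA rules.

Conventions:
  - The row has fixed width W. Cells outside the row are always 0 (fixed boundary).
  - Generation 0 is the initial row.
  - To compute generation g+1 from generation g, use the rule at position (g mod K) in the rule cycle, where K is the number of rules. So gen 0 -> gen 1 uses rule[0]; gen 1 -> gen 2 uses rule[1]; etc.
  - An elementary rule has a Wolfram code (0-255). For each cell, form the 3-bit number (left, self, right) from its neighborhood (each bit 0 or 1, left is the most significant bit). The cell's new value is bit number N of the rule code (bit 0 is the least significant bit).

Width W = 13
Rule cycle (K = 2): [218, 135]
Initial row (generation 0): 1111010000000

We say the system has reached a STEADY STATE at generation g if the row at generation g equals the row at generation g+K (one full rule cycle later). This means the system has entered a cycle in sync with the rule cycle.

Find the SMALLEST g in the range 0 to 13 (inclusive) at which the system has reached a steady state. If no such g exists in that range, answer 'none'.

Gen 0: 1111010000000
Gen 1 (rule 218): 1111001000000
Gen 2 (rule 135): 0110011011111
Gen 3 (rule 218): 1111111011111
Gen 4 (rule 135): 0111110001110
Gen 5 (rule 218): 1111111011111
Gen 6 (rule 135): 0111110001110
Gen 7 (rule 218): 1111111011111
Gen 8 (rule 135): 0111110001110
Gen 9 (rule 218): 1111111011111
Gen 10 (rule 135): 0111110001110
Gen 11 (rule 218): 1111111011111
Gen 12 (rule 135): 0111110001110
Gen 13 (rule 218): 1111111011111
Gen 14 (rule 135): 0111110001110
Gen 15 (rule 218): 1111111011111

Answer: 3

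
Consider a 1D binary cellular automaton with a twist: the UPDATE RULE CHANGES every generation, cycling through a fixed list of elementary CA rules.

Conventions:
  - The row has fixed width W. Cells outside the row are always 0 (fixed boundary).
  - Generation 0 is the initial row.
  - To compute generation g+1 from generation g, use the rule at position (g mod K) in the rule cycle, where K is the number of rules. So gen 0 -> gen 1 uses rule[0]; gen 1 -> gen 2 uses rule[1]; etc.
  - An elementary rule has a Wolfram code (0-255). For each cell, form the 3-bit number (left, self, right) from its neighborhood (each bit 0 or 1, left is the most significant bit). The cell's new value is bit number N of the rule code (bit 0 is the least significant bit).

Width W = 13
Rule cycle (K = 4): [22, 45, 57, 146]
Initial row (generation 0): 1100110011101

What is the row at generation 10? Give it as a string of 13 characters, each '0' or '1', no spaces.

Answer: 1000111010111

Derivation:
Gen 0: 1100110011101
Gen 1 (rule 22): 0011001100001
Gen 2 (rule 45): 1010001001101
Gen 3 (rule 57): 0101100101010
Gen 4 (rule 146): 1000011000001
Gen 5 (rule 22): 1100100100011
Gen 6 (rule 45): 1000100101010
Gen 7 (rule 57): 0110010010101
Gen 8 (rule 146): 1001101100000
Gen 9 (rule 22): 1110000010000
Gen 10 (rule 45): 1000111010111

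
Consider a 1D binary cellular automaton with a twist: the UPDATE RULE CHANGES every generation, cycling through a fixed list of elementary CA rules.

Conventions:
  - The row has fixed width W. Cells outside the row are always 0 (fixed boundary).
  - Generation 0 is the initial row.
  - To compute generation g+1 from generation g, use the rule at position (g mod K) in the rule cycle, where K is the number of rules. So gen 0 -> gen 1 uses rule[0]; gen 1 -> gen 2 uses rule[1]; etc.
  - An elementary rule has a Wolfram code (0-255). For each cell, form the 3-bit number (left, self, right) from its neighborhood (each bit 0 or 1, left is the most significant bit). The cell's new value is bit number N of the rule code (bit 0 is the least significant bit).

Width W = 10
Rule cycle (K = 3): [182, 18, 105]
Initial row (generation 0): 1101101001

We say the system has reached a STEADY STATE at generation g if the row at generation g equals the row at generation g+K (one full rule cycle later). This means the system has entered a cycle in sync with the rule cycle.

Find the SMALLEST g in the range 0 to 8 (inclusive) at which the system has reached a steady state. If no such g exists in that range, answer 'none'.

Answer: 5

Derivation:
Gen 0: 1101101001
Gen 1 (rule 182): 0010011111
Gen 2 (rule 18): 0101100000
Gen 3 (rule 105): 0011101111
Gen 4 (rule 182): 0101010110
Gen 5 (rule 18): 1000000001
Gen 6 (rule 105): 0011111100
Gen 7 (rule 182): 0101111010
Gen 8 (rule 18): 1000000001
Gen 9 (rule 105): 0011111100
Gen 10 (rule 182): 0101111010
Gen 11 (rule 18): 1000000001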